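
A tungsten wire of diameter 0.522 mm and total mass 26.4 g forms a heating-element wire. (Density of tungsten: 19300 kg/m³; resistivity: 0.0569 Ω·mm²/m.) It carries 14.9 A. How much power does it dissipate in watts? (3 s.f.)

ρ = 0.0569 Ω·mm²/m = 5.69×10^-8 Ω·m
A = π(d/2)² = π(2.6100e-04 m)² = 2.1401e-07 m²
L = m/(density·A) = 0.0264/(19300×2.1401e-07) = 6.392 m
R = ρL/A = (5.69×10^-8)(6.392)/(2.1401e-07) = 1.699 Ω
P = I²R = (14.9)² × 1.699 = 377 W

377 W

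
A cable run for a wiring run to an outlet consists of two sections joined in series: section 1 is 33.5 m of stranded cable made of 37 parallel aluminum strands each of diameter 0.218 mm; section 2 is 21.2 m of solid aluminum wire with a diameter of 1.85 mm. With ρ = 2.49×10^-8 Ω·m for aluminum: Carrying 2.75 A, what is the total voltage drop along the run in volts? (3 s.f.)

Section 1: A_strand = π(1.0900e-04)² = 3.733e-08 m²; R₁ = ρL/(N·A_s) = (2.49×10^-8)(33.5)/(37×3.733e-08) = 0.604 Ω
Section 2: A = π(d/2)² = π(9.2500e-04 m)² = 2.688e-06 m²
R₂ = (2.49×10^-8)(21.2)/(2.688e-06) = 0.1964 Ω
R = R₁ + R₂ = 0.8004 Ω
V = IR = 2.75 × 0.8004 = 2.20 V

2.20 V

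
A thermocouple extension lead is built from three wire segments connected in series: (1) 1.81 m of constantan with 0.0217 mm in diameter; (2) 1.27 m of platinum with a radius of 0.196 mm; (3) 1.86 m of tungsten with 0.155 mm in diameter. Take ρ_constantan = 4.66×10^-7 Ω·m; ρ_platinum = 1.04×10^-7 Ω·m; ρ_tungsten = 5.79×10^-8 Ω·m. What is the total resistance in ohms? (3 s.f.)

Seg 1: A = π(d/2)² = π(1.0850e-05 m)² = 3.698e-10 m²
R_1 = (4.66×10^-7)(1.81)/(3.698e-10) = 2281 Ω
Seg 2: A = πr² = π(1.9600e-04 m)² = 1.207e-07 m²
R_2 = (1.04×10^-7)(1.27)/(1.207e-07) = 1.094 Ω
Seg 3: A = π(d/2)² = π(7.7500e-05 m)² = 1.887e-08 m²
R_3 = (5.79×10^-8)(1.86)/(1.887e-08) = 5.707 Ω
R_total = R_1 + R_2 + R_3 = 2290 Ω

2290 Ω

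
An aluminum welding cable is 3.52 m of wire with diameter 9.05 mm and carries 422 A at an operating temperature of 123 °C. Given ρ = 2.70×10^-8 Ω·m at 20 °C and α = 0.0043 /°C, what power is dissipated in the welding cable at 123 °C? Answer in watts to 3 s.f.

A = π(d/2)² = π(4.5250e-03 m)² = 6.433e-05 m²
R₍20₎ = ρL/A = (2.70×10^-8)(3.52)/(6.433e-05) = 0.001477 Ω
R₍123₎ = R₍20₎(1 + αΔT) = 0.001477 × (1 + 0.0043×103) = 0.002132 Ω
P = I²R = (422)² × 0.002132 = 380 W

380 W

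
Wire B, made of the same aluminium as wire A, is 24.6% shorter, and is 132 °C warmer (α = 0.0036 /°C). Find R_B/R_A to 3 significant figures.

1.11

R ∝ ρL/d² with ρ ∝ (1+αΔT), so R_B/R_A = (1 − 24.6/100) × (1 + 0.0036×132)
= 0.754 × 1.475 = 1.11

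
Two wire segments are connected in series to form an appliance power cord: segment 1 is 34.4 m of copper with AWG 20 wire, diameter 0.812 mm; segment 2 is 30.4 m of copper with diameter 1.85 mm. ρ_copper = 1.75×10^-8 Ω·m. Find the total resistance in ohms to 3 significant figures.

1.36 Ω

Segment 1: A = π(0.812/2 mm)² = π(4.0600e-04 m)² = 5.178e-07 m²
R₁ = ρL/A = (1.75×10^-8)(34.4)/(5.178e-07) = 1.163 Ω
Segment 2: A = π(d/2)² = π(9.2500e-04 m)² = 2.688e-06 m²
R₂ = (1.75×10^-8)(30.4)/(2.688e-06) = 0.1979 Ω
R = R₁ + R₂ = 1.36 Ω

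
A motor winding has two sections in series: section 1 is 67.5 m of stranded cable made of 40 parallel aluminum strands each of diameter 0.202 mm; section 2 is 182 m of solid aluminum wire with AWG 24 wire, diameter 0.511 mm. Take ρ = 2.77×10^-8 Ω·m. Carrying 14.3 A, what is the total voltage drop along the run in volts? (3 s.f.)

Section 1: A_strand = π(1.0100e-04)² = 3.205e-08 m²; R₁ = ρL/(N·A_s) = (2.77×10^-8)(67.5)/(40×3.205e-08) = 1.459 Ω
Section 2: A = π(0.511/2 mm)² = π(2.5550e-04 m)² = 2.051e-07 m²
R₂ = (2.77×10^-8)(182)/(2.051e-07) = 24.58 Ω
R = R₁ + R₂ = 26.04 Ω
V = IR = 14.3 × 26.04 = 372 V

372 V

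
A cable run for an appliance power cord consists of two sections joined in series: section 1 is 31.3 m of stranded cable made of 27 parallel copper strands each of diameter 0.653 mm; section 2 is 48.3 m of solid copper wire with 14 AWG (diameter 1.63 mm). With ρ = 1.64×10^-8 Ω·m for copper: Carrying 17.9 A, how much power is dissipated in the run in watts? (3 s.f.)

140 W

Section 1: A_strand = π(3.2650e-04)² = 3.349e-07 m²; R₁ = ρL/(N·A_s) = (1.64×10^-8)(31.3)/(27×3.349e-07) = 0.05677 Ω
Section 2: A = π(1.63/2 mm)² = π(8.1500e-04 m)² = 2.087e-06 m²
R₂ = (1.64×10^-8)(48.3)/(2.087e-06) = 0.3796 Ω
R = R₁ + R₂ = 0.4364 Ω
P = I²R = (17.9)² × 0.4364 = 140 W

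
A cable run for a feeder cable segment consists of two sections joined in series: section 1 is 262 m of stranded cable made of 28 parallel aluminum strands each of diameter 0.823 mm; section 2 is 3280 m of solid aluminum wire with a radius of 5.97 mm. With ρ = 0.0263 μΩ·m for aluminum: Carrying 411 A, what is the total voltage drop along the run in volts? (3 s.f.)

507 V

ρ = 0.0263 μΩ·m = 2.63×10^-8 Ω·m
Section 1: A_strand = π(4.1150e-04)² = 5.320e-07 m²; R₁ = ρL/(N·A_s) = (2.63×10^-8)(262)/(28×5.320e-07) = 0.4626 Ω
Section 2: A = πr² = π(5.9700e-03 m)² = 1.120e-04 m²
R₂ = (2.63×10^-8)(3280)/(1.120e-04) = 0.7704 Ω
R = R₁ + R₂ = 1.233 Ω
V = IR = 411 × 1.233 = 507 V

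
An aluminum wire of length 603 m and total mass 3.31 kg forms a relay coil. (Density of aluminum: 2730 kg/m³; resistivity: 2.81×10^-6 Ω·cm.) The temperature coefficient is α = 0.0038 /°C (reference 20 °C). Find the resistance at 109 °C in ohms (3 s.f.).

11.3 Ω

ρ = 2.81×10^-6 Ω·cm = 2.81×10^-8 Ω·m
A = m/(density·L) = 3.31/(2730×603) = 2.0107e-06 m²
R = ρL/A = (2.81×10^-8)(603)/(2.0107e-06) = 8.427 Ω
R(109 °C) = 8.427 × (1 + 0.0038×89) = 11.3 Ω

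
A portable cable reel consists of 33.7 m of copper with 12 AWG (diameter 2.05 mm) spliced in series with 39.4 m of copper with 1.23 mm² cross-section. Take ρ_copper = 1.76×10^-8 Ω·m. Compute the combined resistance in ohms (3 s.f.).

Segment 1: A = π(2.05/2 mm)² = π(1.0250e-03 m)² = 3.301e-06 m²
R₁ = ρL/A = (1.76×10^-8)(33.7)/(3.301e-06) = 0.1797 Ω
Segment 2: A = 1.23 mm² = 1.230e-06 m²
R₂ = (1.76×10^-8)(39.4)/(1.230e-06) = 0.5638 Ω
R = R₁ + R₂ = 0.743 Ω

0.743 Ω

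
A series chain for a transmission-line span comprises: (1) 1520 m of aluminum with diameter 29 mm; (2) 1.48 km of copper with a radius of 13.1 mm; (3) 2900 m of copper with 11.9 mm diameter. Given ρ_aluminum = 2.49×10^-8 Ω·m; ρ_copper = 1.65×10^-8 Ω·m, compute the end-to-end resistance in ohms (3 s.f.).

Seg 1: A = π(d/2)² = π(1.4500e-02 m)² = 6.605e-04 m²
R_1 = (2.49×10^-8)(1520)/(6.605e-04) = 0.0573 Ω
Seg 2: A = πr² = π(1.3100e-02 m)² = 5.391e-04 m²
R_2 = (1.65×10^-8)(1480)/(5.391e-04) = 0.0453 Ω
Seg 3: A = π(d/2)² = π(5.9500e-03 m)² = 1.112e-04 m²
R_3 = (1.65×10^-8)(2900)/(1.112e-04) = 0.4302 Ω
R_total = R_1 + R_2 + R_3 = 0.533 Ω

0.533 Ω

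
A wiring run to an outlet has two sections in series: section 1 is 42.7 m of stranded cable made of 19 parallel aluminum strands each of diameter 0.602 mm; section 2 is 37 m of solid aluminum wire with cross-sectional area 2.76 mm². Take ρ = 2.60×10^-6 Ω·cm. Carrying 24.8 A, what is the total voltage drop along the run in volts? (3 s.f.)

13.7 V

ρ = 2.60×10^-6 Ω·cm = 2.60×10^-8 Ω·m
Section 1: A_strand = π(3.0100e-04)² = 2.846e-07 m²; R₁ = ρL/(N·A_s) = (2.60×10^-8)(42.7)/(19×2.846e-07) = 0.2053 Ω
Section 2: A = 2.76 mm² = 2.760e-06 m²
R₂ = (2.60×10^-8)(37)/(2.760e-06) = 0.3486 Ω
R = R₁ + R₂ = 0.5538 Ω
V = IR = 24.8 × 0.5538 = 13.7 V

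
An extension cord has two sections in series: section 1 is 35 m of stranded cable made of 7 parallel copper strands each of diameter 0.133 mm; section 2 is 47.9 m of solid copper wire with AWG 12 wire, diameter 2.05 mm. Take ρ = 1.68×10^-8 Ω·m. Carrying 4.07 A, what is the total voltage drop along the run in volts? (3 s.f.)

25.6 V

Section 1: A_strand = π(6.6500e-05)² = 1.389e-08 m²; R₁ = ρL/(N·A_s) = (1.68×10^-8)(35)/(7×1.389e-08) = 6.046 Ω
Section 2: A = π(2.05/2 mm)² = π(1.0250e-03 m)² = 3.301e-06 m²
R₂ = (1.68×10^-8)(47.9)/(3.301e-06) = 0.2438 Ω
R = R₁ + R₂ = 6.29 Ω
V = IR = 4.07 × 6.29 = 25.6 V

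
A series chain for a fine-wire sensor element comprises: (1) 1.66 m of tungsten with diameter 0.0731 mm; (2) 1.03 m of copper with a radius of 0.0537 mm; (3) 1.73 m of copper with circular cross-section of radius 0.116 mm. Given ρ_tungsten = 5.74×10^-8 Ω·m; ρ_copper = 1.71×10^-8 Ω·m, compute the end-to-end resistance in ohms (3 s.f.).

Seg 1: A = π(d/2)² = π(3.6550e-05 m)² = 4.197e-09 m²
R_1 = (5.74×10^-8)(1.66)/(4.197e-09) = 22.7 Ω
Seg 2: A = πr² = π(5.3700e-05 m)² = 9.059e-09 m²
R_2 = (1.71×10^-8)(1.03)/(9.059e-09) = 1.944 Ω
Seg 3: A = πr² = π(1.1600e-04 m)² = 4.227e-08 m²
R_3 = (1.71×10^-8)(1.73)/(4.227e-08) = 0.6998 Ω
R_total = R_1 + R_2 + R_3 = 25.3 Ω

25.3 Ω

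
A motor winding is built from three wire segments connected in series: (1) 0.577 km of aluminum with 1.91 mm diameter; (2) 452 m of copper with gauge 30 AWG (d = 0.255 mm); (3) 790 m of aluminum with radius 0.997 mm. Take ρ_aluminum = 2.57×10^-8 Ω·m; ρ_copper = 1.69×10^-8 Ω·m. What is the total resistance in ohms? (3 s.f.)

Seg 1: A = π(d/2)² = π(9.5500e-04 m)² = 2.865e-06 m²
R_1 = (2.57×10^-8)(577)/(2.865e-06) = 5.176 Ω
Seg 2: A = π(0.255/2 mm)² = π(1.2750e-04 m)² = 5.107e-08 m²
R_2 = (1.69×10^-8)(452)/(5.107e-08) = 149.6 Ω
Seg 3: A = πr² = π(9.9700e-04 m)² = 3.123e-06 m²
R_3 = (2.57×10^-8)(790)/(3.123e-06) = 6.502 Ω
R_total = R_1 + R_2 + R_3 = 161 Ω

161 Ω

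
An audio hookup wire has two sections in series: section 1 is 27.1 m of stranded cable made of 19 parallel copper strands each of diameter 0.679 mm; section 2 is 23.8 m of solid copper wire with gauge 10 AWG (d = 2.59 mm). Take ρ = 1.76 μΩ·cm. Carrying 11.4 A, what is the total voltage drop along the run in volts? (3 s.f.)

ρ = 1.76 μΩ·cm = 1.76×10^-8 Ω·m
Section 1: A_strand = π(3.3950e-04)² = 3.621e-07 m²; R₁ = ρL/(N·A_s) = (1.76×10^-8)(27.1)/(19×3.621e-07) = 0.06933 Ω
Section 2: A = π(2.59/2 mm)² = π(1.2950e-03 m)² = 5.269e-06 m²
R₂ = (1.76×10^-8)(23.8)/(5.269e-06) = 0.07951 Ω
R = R₁ + R₂ = 0.1488 Ω
V = IR = 11.4 × 0.1488 = 1.70 V

1.70 V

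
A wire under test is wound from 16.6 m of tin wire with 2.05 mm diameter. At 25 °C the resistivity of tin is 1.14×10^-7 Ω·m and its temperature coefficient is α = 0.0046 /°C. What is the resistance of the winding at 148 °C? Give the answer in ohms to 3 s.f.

0.898 Ω

A = π(d/2)² = π(1.0250e-03 m)² = 3.301e-06 m²
R₍25°C₎ = ρL/A = (1.14×10^-7)(16.6)/(3.301e-06) = 0.5733 Ω
R = R₀(1 + αΔT) = 0.5733(1 + 0.0046×123) = 0.898 Ω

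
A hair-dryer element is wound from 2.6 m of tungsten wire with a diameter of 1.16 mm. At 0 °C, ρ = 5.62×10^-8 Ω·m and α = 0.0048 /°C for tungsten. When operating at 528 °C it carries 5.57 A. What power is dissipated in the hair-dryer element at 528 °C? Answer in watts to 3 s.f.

15.2 W

A = π(d/2)² = π(5.8000e-04 m)² = 1.057e-06 m²
R₍0₎ = ρL/A = (5.62×10^-8)(2.6)/(1.057e-06) = 0.1383 Ω
R₍528₎ = R₍0₎(1 + αΔT) = 0.1383 × (1 + 0.0048×528) = 0.4887 Ω
P = I²R = (5.57)² × 0.4887 = 15.2 W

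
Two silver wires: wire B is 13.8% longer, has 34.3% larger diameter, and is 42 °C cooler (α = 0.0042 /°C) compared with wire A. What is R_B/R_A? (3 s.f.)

R ∝ ρL/d² with ρ ∝ (1+αΔT), so R_B/R_A = (1 + 13.8/100) × (1 + 34.3/100)⁻² × (1 − 0.0042×42)
= 1.138 × 0.5544 × 0.8236 = 0.520

0.520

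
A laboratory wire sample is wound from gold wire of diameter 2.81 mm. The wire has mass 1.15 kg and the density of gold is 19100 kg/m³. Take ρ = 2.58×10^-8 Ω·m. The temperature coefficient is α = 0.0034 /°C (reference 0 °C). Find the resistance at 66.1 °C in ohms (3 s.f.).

0.0495 Ω

A = π(d/2)² = π(1.4050e-03 m)² = 6.2016e-06 m²
L = m/(density·A) = 1.15/(19100×6.2016e-06) = 9.709 m
R = ρL/A = (2.58×10^-8)(9.709)/(6.2016e-06) = 0.04039 Ω
R(66.1 °C) = 0.04039 × (1 + 0.0034×66.1) = 0.0495 Ω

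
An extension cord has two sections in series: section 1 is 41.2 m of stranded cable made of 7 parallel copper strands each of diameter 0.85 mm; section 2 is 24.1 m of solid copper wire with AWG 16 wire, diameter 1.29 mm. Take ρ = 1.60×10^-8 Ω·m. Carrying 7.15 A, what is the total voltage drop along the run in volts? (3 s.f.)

3.30 V

Section 1: A_strand = π(4.2500e-04)² = 5.675e-07 m²; R₁ = ρL/(N·A_s) = (1.60×10^-8)(41.2)/(7×5.675e-07) = 0.166 Ω
Section 2: A = π(1.29/2 mm)² = π(6.4500e-04 m)² = 1.307e-06 m²
R₂ = (1.60×10^-8)(24.1)/(1.307e-06) = 0.295 Ω
R = R₁ + R₂ = 0.461 Ω
V = IR = 7.15 × 0.461 = 3.30 V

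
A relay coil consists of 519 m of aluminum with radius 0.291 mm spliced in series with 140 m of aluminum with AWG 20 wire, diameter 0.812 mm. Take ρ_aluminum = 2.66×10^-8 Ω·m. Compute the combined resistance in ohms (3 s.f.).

59.1 Ω

Segment 1: A = πr² = π(2.9100e-04 m)² = 2.660e-07 m²
R₁ = ρL/A = (2.66×10^-8)(519)/(2.660e-07) = 51.89 Ω
Segment 2: A = π(0.812/2 mm)² = π(4.0600e-04 m)² = 5.178e-07 m²
R₂ = (2.66×10^-8)(140)/(5.178e-07) = 7.191 Ω
R = R₁ + R₂ = 59.1 Ω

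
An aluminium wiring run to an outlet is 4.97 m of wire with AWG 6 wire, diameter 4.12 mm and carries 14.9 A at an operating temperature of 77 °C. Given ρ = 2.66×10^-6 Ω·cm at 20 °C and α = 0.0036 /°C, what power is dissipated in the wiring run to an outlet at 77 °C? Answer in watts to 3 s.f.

2.65 W

ρ = 2.66×10^-6 Ω·cm = 2.66×10^-8 Ω·m
A = π(4.12/2 mm)² = π(2.0600e-03 m)² = 1.333e-05 m²
R₍20₎ = ρL/A = (2.66×10^-8)(4.97)/(1.333e-05) = 0.009916 Ω
R₍77₎ = R₍20₎(1 + αΔT) = 0.009916 × (1 + 0.0036×57) = 0.01195 Ω
P = I²R = (14.9)² × 0.01195 = 2.65 W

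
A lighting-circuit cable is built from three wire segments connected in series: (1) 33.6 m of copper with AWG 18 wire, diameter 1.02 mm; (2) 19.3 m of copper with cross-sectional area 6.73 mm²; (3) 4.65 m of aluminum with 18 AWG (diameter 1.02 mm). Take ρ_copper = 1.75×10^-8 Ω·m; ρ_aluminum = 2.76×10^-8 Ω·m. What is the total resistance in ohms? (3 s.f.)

0.927 Ω

Seg 1: A = π(1.02/2 mm)² = π(5.1000e-04 m)² = 8.171e-07 m²
R_1 = (1.75×10^-8)(33.6)/(8.171e-07) = 0.7196 Ω
Seg 2: A = 6.73 mm² = 6.730e-06 m²
R_2 = (1.75×10^-8)(19.3)/(6.730e-06) = 0.05019 Ω
Seg 3: A = π(1.02/2 mm)² = π(5.1000e-04 m)² = 8.171e-07 m²
R_3 = (2.76×10^-8)(4.65)/(8.171e-07) = 0.1571 Ω
R_total = R_1 + R_2 + R_3 = 0.927 Ω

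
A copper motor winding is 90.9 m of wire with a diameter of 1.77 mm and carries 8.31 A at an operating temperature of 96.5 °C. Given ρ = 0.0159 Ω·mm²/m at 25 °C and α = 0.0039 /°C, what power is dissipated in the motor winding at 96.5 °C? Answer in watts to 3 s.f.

51.9 W

ρ = 0.0159 Ω·mm²/m = 1.59×10^-8 Ω·m
A = π(d/2)² = π(8.8500e-04 m)² = 2.461e-06 m²
R₍25₎ = ρL/A = (1.59×10^-8)(90.9)/(2.461e-06) = 0.5874 Ω
R₍96.5₎ = R₍25₎(1 + αΔT) = 0.5874 × (1 + 0.0039×71.5) = 0.7512 Ω
P = I²R = (8.31)² × 0.7512 = 51.9 W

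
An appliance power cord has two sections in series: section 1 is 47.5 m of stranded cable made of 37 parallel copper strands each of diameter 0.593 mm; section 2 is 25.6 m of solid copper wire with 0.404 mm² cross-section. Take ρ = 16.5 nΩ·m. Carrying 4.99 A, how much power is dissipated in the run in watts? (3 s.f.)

27.9 W

ρ = 16.5 nΩ·m = 1.65×10^-8 Ω·m
Section 1: A_strand = π(2.9650e-04)² = 2.762e-07 m²; R₁ = ρL/(N·A_s) = (1.65×10^-8)(47.5)/(37×2.762e-07) = 0.0767 Ω
Section 2: A = 0.404 mm² = 4.040e-07 m²
R₂ = (1.65×10^-8)(25.6)/(4.040e-07) = 1.046 Ω
R = R₁ + R₂ = 1.122 Ω
P = I²R = (4.99)² × 1.122 = 27.9 W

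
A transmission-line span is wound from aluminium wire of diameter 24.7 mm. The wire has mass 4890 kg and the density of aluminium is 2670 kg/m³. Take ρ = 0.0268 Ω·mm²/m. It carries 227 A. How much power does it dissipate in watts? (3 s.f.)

11000 W

ρ = 0.0268 Ω·mm²/m = 2.68×10^-8 Ω·m
A = π(d/2)² = π(1.2350e-02 m)² = 4.7916e-04 m²
L = m/(density·A) = 4890/(2670×4.7916e-04) = 3822 m
R = ρL/A = (2.68×10^-8)(3822)/(4.7916e-04) = 0.2138 Ω
P = I²R = (227)² × 0.2138 = 11000 W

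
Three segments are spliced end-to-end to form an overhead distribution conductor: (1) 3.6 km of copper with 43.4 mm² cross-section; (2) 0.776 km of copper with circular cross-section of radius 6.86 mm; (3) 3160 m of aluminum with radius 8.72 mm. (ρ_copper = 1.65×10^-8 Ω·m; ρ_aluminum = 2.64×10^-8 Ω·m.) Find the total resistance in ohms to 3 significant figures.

Seg 1: A = 43.4 mm² = 4.340e-05 m²
R_1 = (1.65×10^-8)(3600)/(4.340e-05) = 1.369 Ω
Seg 2: A = πr² = π(6.8600e-03 m)² = 1.478e-04 m²
R_2 = (1.65×10^-8)(776)/(1.478e-04) = 0.08661 Ω
Seg 3: A = πr² = π(8.7200e-03 m)² = 2.389e-04 m²
R_3 = (2.64×10^-8)(3160)/(2.389e-04) = 0.3492 Ω
R_total = R_1 + R_2 + R_3 = 1.80 Ω

1.80 Ω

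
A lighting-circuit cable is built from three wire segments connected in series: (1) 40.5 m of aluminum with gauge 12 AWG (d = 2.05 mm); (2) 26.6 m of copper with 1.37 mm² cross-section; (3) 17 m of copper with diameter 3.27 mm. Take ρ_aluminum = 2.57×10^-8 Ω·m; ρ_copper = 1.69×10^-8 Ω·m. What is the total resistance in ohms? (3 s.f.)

0.678 Ω

Seg 1: A = π(2.05/2 mm)² = π(1.0250e-03 m)² = 3.301e-06 m²
R_1 = (2.57×10^-8)(40.5)/(3.301e-06) = 0.3153 Ω
Seg 2: A = 1.37 mm² = 1.370e-06 m²
R_2 = (1.69×10^-8)(26.6)/(1.370e-06) = 0.3281 Ω
Seg 3: A = π(d/2)² = π(1.6350e-03 m)² = 8.398e-06 m²
R_3 = (1.69×10^-8)(17)/(8.398e-06) = 0.03421 Ω
R_total = R_1 + R_2 + R_3 = 0.678 Ω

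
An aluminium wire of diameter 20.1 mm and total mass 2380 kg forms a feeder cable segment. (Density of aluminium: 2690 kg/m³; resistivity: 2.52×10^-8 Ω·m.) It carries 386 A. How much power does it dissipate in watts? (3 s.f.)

33000 W

A = π(d/2)² = π(1.0050e-02 m)² = 3.1731e-04 m²
L = m/(density·A) = 2380/(2690×3.1731e-04) = 2788 m
R = ρL/A = (2.52×10^-8)(2788)/(3.1731e-04) = 0.2214 Ω
P = I²R = (386)² × 0.2214 = 33000 W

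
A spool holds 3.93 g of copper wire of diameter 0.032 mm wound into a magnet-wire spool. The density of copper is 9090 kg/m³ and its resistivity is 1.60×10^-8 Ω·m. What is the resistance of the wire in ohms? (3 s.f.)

A = π(d/2)² = π(1.6000e-05 m)² = 8.0425e-10 m²
L = m/(density·A) = 0.00393/(9090×8.0425e-10) = 537.6 m
R = ρL/A = (1.60×10^-8)(537.6)/(8.0425e-10) = 10700 Ω

10700 Ω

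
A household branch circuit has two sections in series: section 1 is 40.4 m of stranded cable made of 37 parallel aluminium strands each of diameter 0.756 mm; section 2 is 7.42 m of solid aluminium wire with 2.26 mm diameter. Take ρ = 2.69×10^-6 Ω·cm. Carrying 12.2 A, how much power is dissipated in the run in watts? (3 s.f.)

17.1 W

ρ = 2.69×10^-6 Ω·cm = 2.69×10^-8 Ω·m
Section 1: A_strand = π(3.7800e-04)² = 4.489e-07 m²; R₁ = ρL/(N·A_s) = (2.69×10^-8)(40.4)/(37×4.489e-07) = 0.06543 Ω
Section 2: A = π(d/2)² = π(1.1300e-03 m)² = 4.011e-06 m²
R₂ = (2.69×10^-8)(7.42)/(4.011e-06) = 0.04976 Ω
R = R₁ + R₂ = 0.1152 Ω
P = I²R = (12.2)² × 0.1152 = 17.1 W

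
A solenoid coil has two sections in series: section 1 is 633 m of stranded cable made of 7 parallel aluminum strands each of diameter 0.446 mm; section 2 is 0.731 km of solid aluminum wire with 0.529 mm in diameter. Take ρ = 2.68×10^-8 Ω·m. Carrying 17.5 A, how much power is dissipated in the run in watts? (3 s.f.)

Section 1: A_strand = π(2.2300e-04)² = 1.562e-07 m²; R₁ = ρL/(N·A_s) = (2.68×10^-8)(633)/(7×1.562e-07) = 15.51 Ω
Section 2: A = π(d/2)² = π(2.6450e-04 m)² = 2.198e-07 m²
R₂ = (2.68×10^-8)(731)/(2.198e-07) = 89.14 Ω
R = R₁ + R₂ = 104.6 Ω
P = I²R = (17.5)² × 104.6 = 32000 W

32000 W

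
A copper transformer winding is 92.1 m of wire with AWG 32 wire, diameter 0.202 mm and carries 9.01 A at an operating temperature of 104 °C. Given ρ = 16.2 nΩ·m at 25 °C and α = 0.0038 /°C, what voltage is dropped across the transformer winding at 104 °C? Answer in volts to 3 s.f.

545 V

ρ = 16.2 nΩ·m = 1.62×10^-8 Ω·m
A = π(0.202/2 mm)² = π(1.0100e-04 m)² = 3.205e-08 m²
R₍25₎ = ρL/A = (1.62×10^-8)(92.1)/(3.205e-08) = 46.56 Ω
R₍104₎ = R₍25₎(1 + αΔT) = 46.56 × (1 + 0.0038×79) = 60.53 Ω
V = IR = 9.01 × 60.53 = 545 V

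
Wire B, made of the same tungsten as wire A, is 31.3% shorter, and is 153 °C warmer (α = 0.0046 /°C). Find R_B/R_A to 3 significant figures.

R ∝ ρL/d² with ρ ∝ (1+αΔT), so R_B/R_A = (1 − 31.3/100) × (1 + 0.0046×153)
= 0.687 × 1.704 = 1.17

1.17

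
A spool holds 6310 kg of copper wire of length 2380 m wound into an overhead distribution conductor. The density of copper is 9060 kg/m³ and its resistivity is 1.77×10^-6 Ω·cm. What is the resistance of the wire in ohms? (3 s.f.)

0.144 Ω

ρ = 1.77×10^-6 Ω·cm = 1.77×10^-8 Ω·m
A = m/(density·L) = 6310/(9060×2380) = 2.9263e-04 m²
R = ρL/A = (1.77×10^-8)(2380)/(2.9263e-04) = 0.144 Ω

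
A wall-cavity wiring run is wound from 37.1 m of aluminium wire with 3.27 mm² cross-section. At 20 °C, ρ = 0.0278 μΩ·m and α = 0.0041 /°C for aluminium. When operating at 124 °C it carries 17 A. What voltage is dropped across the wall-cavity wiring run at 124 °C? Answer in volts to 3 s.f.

7.65 V

ρ = 0.0278 μΩ·m = 2.78×10^-8 Ω·m
A = 3.27 mm² = 3.270e-06 m²
R₍20₎ = ρL/A = (2.78×10^-8)(37.1)/(3.270e-06) = 0.3154 Ω
R₍124₎ = R₍20₎(1 + αΔT) = 0.3154 × (1 + 0.0041×104) = 0.4499 Ω
V = IR = 17 × 0.4499 = 7.65 V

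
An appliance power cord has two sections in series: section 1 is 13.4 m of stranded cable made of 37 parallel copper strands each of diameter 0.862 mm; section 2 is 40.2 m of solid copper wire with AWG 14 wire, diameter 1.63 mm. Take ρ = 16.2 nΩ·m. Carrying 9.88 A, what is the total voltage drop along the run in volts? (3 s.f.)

3.18 V

ρ = 16.2 nΩ·m = 1.62×10^-8 Ω·m
Section 1: A_strand = π(4.3100e-04)² = 5.836e-07 m²; R₁ = ρL/(N·A_s) = (1.62×10^-8)(13.4)/(37×5.836e-07) = 0.01005 Ω
Section 2: A = π(1.63/2 mm)² = π(8.1500e-04 m)² = 2.087e-06 m²
R₂ = (1.62×10^-8)(40.2)/(2.087e-06) = 0.3121 Ω
R = R₁ + R₂ = 0.3221 Ω
V = IR = 9.88 × 0.3221 = 3.18 V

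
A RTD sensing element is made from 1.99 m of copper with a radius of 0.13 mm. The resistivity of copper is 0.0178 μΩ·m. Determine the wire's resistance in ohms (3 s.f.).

0.667 Ω

ρ = 0.0178 μΩ·m = 1.78×10^-8 Ω·m
A = πr² = π(1.3000e-04 m)² = 5.309e-08 m²
R = ρL/A = (1.78×10^-8)(1.99 m)/(5.309e-08 m²) = 0.667 Ω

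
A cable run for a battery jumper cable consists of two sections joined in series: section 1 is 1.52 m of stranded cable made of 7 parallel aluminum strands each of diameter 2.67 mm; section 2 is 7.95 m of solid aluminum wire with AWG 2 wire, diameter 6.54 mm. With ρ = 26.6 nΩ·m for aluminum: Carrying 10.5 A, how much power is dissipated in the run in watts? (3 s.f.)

0.808 W

ρ = 26.6 nΩ·m = 2.66×10^-8 Ω·m
Section 1: A_strand = π(1.3350e-03)² = 5.599e-06 m²; R₁ = ρL/(N·A_s) = (2.66×10^-8)(1.52)/(7×5.599e-06) = 0.001032 Ω
Section 2: A = π(6.54/2 mm)² = π(3.2700e-03 m)² = 3.359e-05 m²
R₂ = (2.66×10^-8)(7.95)/(3.359e-05) = 0.006295 Ω
R = R₁ + R₂ = 0.007327 Ω
P = I²R = (10.5)² × 0.007327 = 0.808 W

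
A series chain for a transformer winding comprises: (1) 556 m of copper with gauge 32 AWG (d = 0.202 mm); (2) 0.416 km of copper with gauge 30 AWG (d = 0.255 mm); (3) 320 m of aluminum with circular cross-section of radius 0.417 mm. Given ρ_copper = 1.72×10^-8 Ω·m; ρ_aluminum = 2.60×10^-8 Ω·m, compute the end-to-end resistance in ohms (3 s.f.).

454 Ω

Seg 1: A = π(0.202/2 mm)² = π(1.0100e-04 m)² = 3.205e-08 m²
R_1 = (1.72×10^-8)(556)/(3.205e-08) = 298.4 Ω
Seg 2: A = π(0.255/2 mm)² = π(1.2750e-04 m)² = 5.107e-08 m²
R_2 = (1.72×10^-8)(416)/(5.107e-08) = 140.1 Ω
Seg 3: A = πr² = π(4.1700e-04 m)² = 5.463e-07 m²
R_3 = (2.60×10^-8)(320)/(5.463e-07) = 15.23 Ω
R_total = R_1 + R_2 + R_3 = 454 Ω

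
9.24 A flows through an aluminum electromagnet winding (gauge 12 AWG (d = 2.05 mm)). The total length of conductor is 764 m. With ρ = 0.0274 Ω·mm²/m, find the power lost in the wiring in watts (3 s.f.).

ρ = 0.0274 Ω·mm²/m = 2.74×10^-8 Ω·m
A = π(2.05/2 mm)² = π(1.0250e-03 m)² = 3.301e-06 m²
R = ρL/A = (2.74×10^-8)(764)/(3.301e-06) = 6.342 Ω
P = I²R = (9.24)² × 6.342 = 541 W

541 W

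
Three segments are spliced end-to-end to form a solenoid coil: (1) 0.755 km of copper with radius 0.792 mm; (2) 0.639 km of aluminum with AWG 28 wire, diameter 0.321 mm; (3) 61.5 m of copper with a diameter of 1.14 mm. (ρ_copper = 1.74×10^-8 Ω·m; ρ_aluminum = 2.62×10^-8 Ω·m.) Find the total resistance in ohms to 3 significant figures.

Seg 1: A = πr² = π(7.9200e-04 m)² = 1.971e-06 m²
R_1 = (1.74×10^-8)(755)/(1.971e-06) = 6.666 Ω
Seg 2: A = π(0.321/2 mm)² = π(1.6050e-04 m)² = 8.093e-08 m²
R_2 = (2.62×10^-8)(639)/(8.093e-08) = 206.9 Ω
Seg 3: A = π(d/2)² = π(5.7000e-04 m)² = 1.021e-06 m²
R_3 = (1.74×10^-8)(61.5)/(1.021e-06) = 1.048 Ω
R_total = R_1 + R_2 + R_3 = 215 Ω

215 Ω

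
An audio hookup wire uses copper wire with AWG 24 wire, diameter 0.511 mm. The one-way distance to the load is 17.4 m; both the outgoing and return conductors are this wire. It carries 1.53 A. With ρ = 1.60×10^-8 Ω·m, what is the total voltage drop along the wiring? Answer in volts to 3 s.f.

4.15 V

A = π(0.511/2 mm)² = π(2.5550e-04 m)² = 2.051e-07 m²
Total conductor length (both ways) L = 2 × 17.4 = 34.8 m
R = ρL/A = (1.60×10^-8)(34.8)/(2.051e-07) = 2.715 Ω
V = IR = 1.53 × 2.715 = 4.15 V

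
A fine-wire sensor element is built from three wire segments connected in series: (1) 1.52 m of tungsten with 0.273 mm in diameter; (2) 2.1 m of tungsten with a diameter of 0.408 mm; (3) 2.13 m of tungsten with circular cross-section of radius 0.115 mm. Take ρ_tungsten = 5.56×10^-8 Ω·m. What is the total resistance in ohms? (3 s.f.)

Seg 1: A = π(d/2)² = π(1.3650e-04 m)² = 5.853e-08 m²
R_1 = (5.56×10^-8)(1.52)/(5.853e-08) = 1.444 Ω
Seg 2: A = π(d/2)² = π(2.0400e-04 m)² = 1.307e-07 m²
R_2 = (5.56×10^-8)(2.1)/(1.307e-07) = 0.8931 Ω
Seg 3: A = πr² = π(1.1500e-04 m)² = 4.155e-08 m²
R_3 = (5.56×10^-8)(2.13)/(4.155e-08) = 2.85 Ω
R_total = R_1 + R_2 + R_3 = 5.19 Ω

5.19 Ω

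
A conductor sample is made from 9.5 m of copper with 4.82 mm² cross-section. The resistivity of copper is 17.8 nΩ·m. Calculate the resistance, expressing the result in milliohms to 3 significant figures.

ρ = 17.8 nΩ·m = 1.78×10^-8 Ω·m
A = 4.82 mm² = 4.820e-06 m²
R = ρL/A = (1.78×10^-8)(9.5 m)/(4.820e-06 m²) = 35.1 mΩ

35.1 mΩ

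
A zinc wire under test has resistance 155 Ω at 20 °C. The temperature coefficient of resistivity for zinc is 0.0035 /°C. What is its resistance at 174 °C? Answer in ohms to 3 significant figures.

239 Ω

ΔT = 174 − 20 = 154 °C
R = R₀(1 + αΔT) = 155 × (1 + 0.0035×154) = 155 × 1.539 = 239 Ω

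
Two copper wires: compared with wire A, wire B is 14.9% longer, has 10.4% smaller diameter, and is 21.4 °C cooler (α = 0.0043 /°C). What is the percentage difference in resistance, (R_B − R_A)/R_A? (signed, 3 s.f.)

30.0%

R ∝ ρL/d² with ρ ∝ (1+αΔT), so R_B/R_A = (1 + 14.9/100) × (1 − 10.4/100)⁻² × (1 − 0.0043×21.4)
= 1.149 × 1.246 × 0.908 = 1.3
(R_B − R_A)/R_A = 1.3 − 1 = 30.0%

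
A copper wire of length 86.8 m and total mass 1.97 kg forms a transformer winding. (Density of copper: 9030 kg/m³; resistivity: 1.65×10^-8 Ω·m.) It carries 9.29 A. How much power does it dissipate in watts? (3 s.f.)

49.2 W

A = m/(density·L) = 1.97/(9030×86.8) = 2.5134e-06 m²
R = ρL/A = (1.65×10^-8)(86.8)/(2.5134e-06) = 0.5698 Ω
P = I²R = (9.29)² × 0.5698 = 49.2 W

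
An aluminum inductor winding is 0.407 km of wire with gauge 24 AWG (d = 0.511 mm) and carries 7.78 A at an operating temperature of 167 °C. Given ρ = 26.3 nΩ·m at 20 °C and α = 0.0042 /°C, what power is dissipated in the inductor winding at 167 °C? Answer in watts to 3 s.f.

ρ = 26.3 nΩ·m = 2.63×10^-8 Ω·m
A = π(0.511/2 mm)² = π(2.5550e-04 m)² = 2.051e-07 m²
R₍20₎ = ρL/A = (2.63×10^-8)(407)/(2.051e-07) = 52.19 Ω
R₍167₎ = R₍20₎(1 + αΔT) = 52.19 × (1 + 0.0042×147) = 84.42 Ω
P = I²R = (7.78)² × 84.42 = 5110 W

5110 W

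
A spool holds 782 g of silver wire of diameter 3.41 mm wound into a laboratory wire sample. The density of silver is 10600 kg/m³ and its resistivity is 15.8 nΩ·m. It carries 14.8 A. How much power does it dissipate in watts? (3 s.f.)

3.06 W

ρ = 15.8 nΩ·m = 1.58×10^-8 Ω·m
A = π(d/2)² = π(1.7050e-03 m)² = 9.1327e-06 m²
L = m/(density·A) = 0.782/(10600×9.1327e-06) = 8.078 m
R = ρL/A = (1.58×10^-8)(8.078)/(9.1327e-06) = 0.01398 Ω
P = I²R = (14.8)² × 0.01398 = 3.06 W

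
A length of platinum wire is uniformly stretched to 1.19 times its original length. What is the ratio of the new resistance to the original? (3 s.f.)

Volume constant ⇒ A' = A/k with k = 1.19. R' = ρ(kL)/(A/k) = k²R.
Factor = 1.42

1.42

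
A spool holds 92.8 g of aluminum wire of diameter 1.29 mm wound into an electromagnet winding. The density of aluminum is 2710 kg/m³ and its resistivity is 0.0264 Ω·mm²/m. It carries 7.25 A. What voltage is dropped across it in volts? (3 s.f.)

3.84 V

ρ = 0.0264 Ω·mm²/m = 2.64×10^-8 Ω·m
A = π(d/2)² = π(6.4500e-04 m)² = 1.3070e-06 m²
L = m/(density·A) = 0.0928/(2710×1.3070e-06) = 26.2 m
R = ρL/A = (2.64×10^-8)(26.2)/(1.3070e-06) = 0.5292 Ω
V = IR = 7.25 × 0.5292 = 3.84 V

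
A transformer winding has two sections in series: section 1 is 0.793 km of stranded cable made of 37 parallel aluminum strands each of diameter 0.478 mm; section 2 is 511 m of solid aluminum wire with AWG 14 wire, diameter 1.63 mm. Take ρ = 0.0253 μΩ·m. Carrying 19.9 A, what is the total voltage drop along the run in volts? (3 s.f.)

ρ = 0.0253 μΩ·m = 2.53×10^-8 Ω·m
Section 1: A_strand = π(2.3900e-04)² = 1.795e-07 m²; R₁ = ρL/(N·A_s) = (2.53×10^-8)(793)/(37×1.795e-07) = 3.022 Ω
Section 2: A = π(1.63/2 mm)² = π(8.1500e-04 m)² = 2.087e-06 m²
R₂ = (2.53×10^-8)(511)/(2.087e-06) = 6.195 Ω
R = R₁ + R₂ = 9.217 Ω
V = IR = 19.9 × 9.217 = 183 V

183 V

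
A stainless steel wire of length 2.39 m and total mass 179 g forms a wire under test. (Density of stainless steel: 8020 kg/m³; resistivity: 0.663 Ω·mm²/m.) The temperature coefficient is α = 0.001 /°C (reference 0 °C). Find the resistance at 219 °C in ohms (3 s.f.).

ρ = 0.663 Ω·mm²/m = 6.63×10^-7 Ω·m
A = m/(density·L) = 0.179/(8020×2.39) = 9.3386e-06 m²
R = ρL/A = (6.63×10^-7)(2.39)/(9.3386e-06) = 0.1697 Ω
R(219 °C) = 0.1697 × (1 + 0.001×219) = 0.207 Ω

0.207 Ω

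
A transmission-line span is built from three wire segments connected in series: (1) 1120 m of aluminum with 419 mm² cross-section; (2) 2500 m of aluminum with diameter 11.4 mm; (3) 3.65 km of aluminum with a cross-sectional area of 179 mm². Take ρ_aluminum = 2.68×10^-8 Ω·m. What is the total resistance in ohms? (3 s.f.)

Seg 1: A = 419 mm² = 4.190e-04 m²
R_1 = (2.68×10^-8)(1120)/(4.190e-04) = 0.07164 Ω
Seg 2: A = π(d/2)² = π(5.7000e-03 m)² = 1.021e-04 m²
R_2 = (2.68×10^-8)(2500)/(1.021e-04) = 0.6564 Ω
Seg 3: A = 179 mm² = 1.790e-04 m²
R_3 = (2.68×10^-8)(3650)/(1.790e-04) = 0.5465 Ω
R_total = R_1 + R_2 + R_3 = 1.27 Ω

1.27 Ω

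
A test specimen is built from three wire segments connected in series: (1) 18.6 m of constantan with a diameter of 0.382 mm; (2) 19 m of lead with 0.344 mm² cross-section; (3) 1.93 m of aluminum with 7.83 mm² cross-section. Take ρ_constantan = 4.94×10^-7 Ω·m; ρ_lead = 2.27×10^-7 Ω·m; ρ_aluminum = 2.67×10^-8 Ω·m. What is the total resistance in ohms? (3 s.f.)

92.7 Ω

Seg 1: A = π(d/2)² = π(1.9100e-04 m)² = 1.146e-07 m²
R_1 = (4.94×10^-7)(18.6)/(1.146e-07) = 80.17 Ω
Seg 2: A = 0.344 mm² = 3.440e-07 m²
R_2 = (2.27×10^-7)(19)/(3.440e-07) = 12.54 Ω
Seg 3: A = 7.83 mm² = 7.830e-06 m²
R_3 = (2.67×10^-8)(1.93)/(7.830e-06) = 0.006581 Ω
R_total = R_1 + R_2 + R_3 = 92.7 Ω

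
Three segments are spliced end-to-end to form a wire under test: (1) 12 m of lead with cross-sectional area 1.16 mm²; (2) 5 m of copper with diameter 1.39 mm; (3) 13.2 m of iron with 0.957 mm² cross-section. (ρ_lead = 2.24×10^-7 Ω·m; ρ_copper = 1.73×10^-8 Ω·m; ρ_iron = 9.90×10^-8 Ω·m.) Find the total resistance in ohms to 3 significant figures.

Seg 1: A = 1.16 mm² = 1.160e-06 m²
R_1 = (2.24×10^-7)(12)/(1.160e-06) = 2.317 Ω
Seg 2: A = π(d/2)² = π(6.9500e-04 m)² = 1.517e-06 m²
R_2 = (1.73×10^-8)(5)/(1.517e-06) = 0.057 Ω
Seg 3: A = 0.957 mm² = 9.570e-07 m²
R_3 = (9.90×10^-8)(13.2)/(9.570e-07) = 1.366 Ω
R_total = R_1 + R_2 + R_3 = 3.74 Ω

3.74 Ω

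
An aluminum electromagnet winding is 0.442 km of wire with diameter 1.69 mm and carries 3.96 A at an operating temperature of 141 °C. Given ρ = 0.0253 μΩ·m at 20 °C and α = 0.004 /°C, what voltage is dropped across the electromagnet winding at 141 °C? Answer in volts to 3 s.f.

ρ = 0.0253 μΩ·m = 2.53×10^-8 Ω·m
A = π(d/2)² = π(8.4500e-04 m)² = 2.243e-06 m²
R₍20₎ = ρL/A = (2.53×10^-8)(442)/(2.243e-06) = 4.985 Ω
R₍141₎ = R₍20₎(1 + αΔT) = 4.985 × (1 + 0.004×121) = 7.398 Ω
V = IR = 3.96 × 7.398 = 29.3 V

29.3 V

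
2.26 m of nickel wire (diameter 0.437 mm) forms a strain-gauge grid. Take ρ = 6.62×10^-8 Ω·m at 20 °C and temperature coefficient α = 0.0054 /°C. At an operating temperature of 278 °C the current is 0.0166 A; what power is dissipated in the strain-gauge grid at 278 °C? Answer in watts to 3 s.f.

6.58×10^-4 W

A = π(d/2)² = π(2.1850e-04 m)² = 1.500e-07 m²
R₍20₎ = ρL/A = (6.62×10^-8)(2.26)/(1.500e-07) = 0.9975 Ω
R₍278₎ = R₍20₎(1 + αΔT) = 0.9975 × (1 + 0.0054×258) = 2.387 Ω
P = I²R = (0.0166)² × 2.387 = 6.58×10^-4 W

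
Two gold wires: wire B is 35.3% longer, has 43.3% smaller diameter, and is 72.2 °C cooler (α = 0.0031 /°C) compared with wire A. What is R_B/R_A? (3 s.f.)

R ∝ ρL/d² with ρ ∝ (1+αΔT), so R_B/R_A = (1 + 35.3/100) × (1 − 43.3/100)⁻² × (1 − 0.0031×72.2)
= 1.353 × 3.111 × 0.7762 = 3.27

3.27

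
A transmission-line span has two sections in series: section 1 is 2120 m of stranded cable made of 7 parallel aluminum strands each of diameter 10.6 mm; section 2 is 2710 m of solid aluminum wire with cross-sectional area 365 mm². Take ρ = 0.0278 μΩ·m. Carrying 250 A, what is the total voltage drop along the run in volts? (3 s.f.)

75.5 V

ρ = 0.0278 μΩ·m = 2.78×10^-8 Ω·m
Section 1: A_strand = π(5.3000e-03)² = 8.825e-05 m²; R₁ = ρL/(N·A_s) = (2.78×10^-8)(2120)/(7×8.825e-05) = 0.09541 Ω
Section 2: A = 365 mm² = 3.650e-04 m²
R₂ = (2.78×10^-8)(2710)/(3.650e-04) = 0.2064 Ω
R = R₁ + R₂ = 0.3018 Ω
V = IR = 250 × 0.3018 = 75.5 V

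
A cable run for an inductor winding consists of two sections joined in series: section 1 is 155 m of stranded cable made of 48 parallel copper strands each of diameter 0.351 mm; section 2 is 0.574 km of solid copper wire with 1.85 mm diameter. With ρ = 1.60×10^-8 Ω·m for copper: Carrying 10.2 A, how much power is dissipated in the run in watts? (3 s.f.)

Section 1: A_strand = π(1.7550e-04)² = 9.676e-08 m²; R₁ = ρL/(N·A_s) = (1.60×10^-8)(155)/(48×9.676e-08) = 0.534 Ω
Section 2: A = π(d/2)² = π(9.2500e-04 m)² = 2.688e-06 m²
R₂ = (1.60×10^-8)(574)/(2.688e-06) = 3.417 Ω
R = R₁ + R₂ = 3.951 Ω
P = I²R = (10.2)² × 3.951 = 411 W

411 W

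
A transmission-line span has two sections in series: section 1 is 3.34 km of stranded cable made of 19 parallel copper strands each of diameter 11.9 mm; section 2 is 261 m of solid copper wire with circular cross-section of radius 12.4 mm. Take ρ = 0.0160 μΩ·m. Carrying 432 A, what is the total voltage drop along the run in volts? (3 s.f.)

14.7 V

ρ = 0.0160 μΩ·m = 1.60×10^-8 Ω·m
Section 1: A_strand = π(5.9500e-03)² = 1.112e-04 m²; R₁ = ρL/(N·A_s) = (1.60×10^-8)(3340)/(19×1.112e-04) = 0.02529 Ω
Section 2: A = πr² = π(1.2400e-02 m)² = 4.831e-04 m²
R₂ = (1.60×10^-8)(261)/(4.831e-04) = 0.008645 Ω
R = R₁ + R₂ = 0.03393 Ω
V = IR = 432 × 0.03393 = 14.7 V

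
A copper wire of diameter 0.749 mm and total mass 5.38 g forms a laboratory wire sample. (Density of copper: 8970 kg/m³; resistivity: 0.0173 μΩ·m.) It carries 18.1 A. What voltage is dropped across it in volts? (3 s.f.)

ρ = 0.0173 μΩ·m = 1.73×10^-8 Ω·m
A = π(d/2)² = π(3.7450e-04 m)² = 4.4061e-07 m²
L = m/(density·A) = 0.00538/(8970×4.4061e-07) = 1.361 m
R = ρL/A = (1.73×10^-8)(1.361)/(4.4061e-07) = 0.05345 Ω
V = IR = 18.1 × 0.05345 = 0.967 V

0.967 V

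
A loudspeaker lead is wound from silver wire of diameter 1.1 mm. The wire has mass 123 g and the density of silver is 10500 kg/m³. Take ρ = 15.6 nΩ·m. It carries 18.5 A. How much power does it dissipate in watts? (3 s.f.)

69.3 W

ρ = 15.6 nΩ·m = 1.56×10^-8 Ω·m
A = π(d/2)² = π(5.5000e-04 m)² = 9.5033e-07 m²
L = m/(density·A) = 0.123/(10500×9.5033e-07) = 12.33 m
R = ρL/A = (1.56×10^-8)(12.33)/(9.5033e-07) = 0.2023 Ω
P = I²R = (18.5)² × 0.2023 = 69.3 W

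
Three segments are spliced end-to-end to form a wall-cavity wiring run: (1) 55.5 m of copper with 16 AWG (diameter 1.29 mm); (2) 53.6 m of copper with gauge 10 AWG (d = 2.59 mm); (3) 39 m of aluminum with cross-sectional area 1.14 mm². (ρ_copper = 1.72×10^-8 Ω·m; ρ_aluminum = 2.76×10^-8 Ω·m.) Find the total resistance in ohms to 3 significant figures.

Seg 1: A = π(1.29/2 mm)² = π(6.4500e-04 m)² = 1.307e-06 m²
R_1 = (1.72×10^-8)(55.5)/(1.307e-06) = 0.7304 Ω
Seg 2: A = π(2.59/2 mm)² = π(1.2950e-03 m)² = 5.269e-06 m²
R_2 = (1.72×10^-8)(53.6)/(5.269e-06) = 0.175 Ω
Seg 3: A = 1.14 mm² = 1.140e-06 m²
R_3 = (2.76×10^-8)(39)/(1.140e-06) = 0.9442 Ω
R_total = R_1 + R_2 + R_3 = 1.85 Ω

1.85 Ω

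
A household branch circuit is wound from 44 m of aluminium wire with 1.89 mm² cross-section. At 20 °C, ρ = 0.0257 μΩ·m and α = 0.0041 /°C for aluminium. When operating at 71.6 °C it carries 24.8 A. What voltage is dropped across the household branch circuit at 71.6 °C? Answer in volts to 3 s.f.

ρ = 0.0257 μΩ·m = 2.57×10^-8 Ω·m
A = 1.89 mm² = 1.890e-06 m²
R₍20₎ = ρL/A = (2.57×10^-8)(44)/(1.890e-06) = 0.5983 Ω
R₍71.6₎ = R₍20₎(1 + αΔT) = 0.5983 × (1 + 0.0041×51.6) = 0.7249 Ω
V = IR = 24.8 × 0.7249 = 18.0 V

18.0 V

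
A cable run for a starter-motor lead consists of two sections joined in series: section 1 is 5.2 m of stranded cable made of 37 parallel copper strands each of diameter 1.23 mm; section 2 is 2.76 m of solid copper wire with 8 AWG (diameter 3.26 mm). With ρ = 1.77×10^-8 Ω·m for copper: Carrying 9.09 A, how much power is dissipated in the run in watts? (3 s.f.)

0.657 W

Section 1: A_strand = π(6.1500e-04)² = 1.188e-06 m²; R₁ = ρL/(N·A_s) = (1.77×10^-8)(5.2)/(37×1.188e-06) = 0.002094 Ω
Section 2: A = π(3.26/2 mm)² = π(1.6300e-03 m)² = 8.347e-06 m²
R₂ = (1.77×10^-8)(2.76)/(8.347e-06) = 0.005853 Ω
R = R₁ + R₂ = 0.007946 Ω
P = I²R = (9.09)² × 0.007946 = 0.657 W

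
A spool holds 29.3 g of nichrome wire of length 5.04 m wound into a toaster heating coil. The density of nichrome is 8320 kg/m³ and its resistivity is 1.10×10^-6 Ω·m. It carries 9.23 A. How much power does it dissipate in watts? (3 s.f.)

676 W

A = m/(density·L) = 0.0293/(8320×5.04) = 6.9874e-07 m²
R = ρL/A = (1.10×10^-6)(5.04)/(6.9874e-07) = 7.934 Ω
P = I²R = (9.23)² × 7.934 = 676 W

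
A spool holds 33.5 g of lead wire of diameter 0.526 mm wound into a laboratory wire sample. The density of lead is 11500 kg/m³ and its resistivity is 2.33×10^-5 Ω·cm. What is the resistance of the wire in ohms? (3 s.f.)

14.4 Ω

ρ = 2.33×10^-5 Ω·cm = 2.33×10^-7 Ω·m
A = π(d/2)² = π(2.6300e-04 m)² = 2.1730e-07 m²
L = m/(density·A) = 0.0335/(11500×2.1730e-07) = 13.41 m
R = ρL/A = (2.33×10^-7)(13.41)/(2.1730e-07) = 14.4 Ω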